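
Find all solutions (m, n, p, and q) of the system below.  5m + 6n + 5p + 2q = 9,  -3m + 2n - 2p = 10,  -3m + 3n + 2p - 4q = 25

infinitely many solutions

Row-reduce:
R1 ← R1 / (5).
R2 ← R2 + 3·R1.
R3 ← R3 + 3·R1.
R2 ← R2 / (28/5).
R1 ← R1 − 6/5·R2.
R3 ← R3 − 33/5·R2.
R3 ← R3 / (107/28).
R1 ← R1 − 11/14·R3.
R2 ← R2 − 5/28·R3.
Rank is 3 with 4 unknowns, leaving q free.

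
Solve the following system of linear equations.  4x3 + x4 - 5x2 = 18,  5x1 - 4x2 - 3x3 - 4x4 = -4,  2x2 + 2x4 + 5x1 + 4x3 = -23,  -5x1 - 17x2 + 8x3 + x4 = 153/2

no solution

Row-reduce:
Swap R1 and R2.
R1 ← R1 / (5).
R3 ← R3 − 5·R1.
R4 ← R4 + 5·R1.
R2 ← R2 / (-5).
R1 ← R1 + 4/5·R2.
R3 ← R3 − 6·R2.
R4 ← R4 + 21·R2.
R3 ← R3 / (59/5).
R1 ← R1 + 31/25·R3.
R2 ← R2 + 4/5·R3.
R4 ← R4 + 59/5·R3.
Row 4 reduces to 0 = -1/2, a contradiction. The system is inconsistent.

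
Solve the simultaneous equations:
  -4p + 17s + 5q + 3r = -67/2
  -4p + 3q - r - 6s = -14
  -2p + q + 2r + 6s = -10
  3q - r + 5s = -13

Row-reduce:
R1 ← R1 / (-4).
R2 ← R2 + 4·R1.
R3 ← R3 + 2·R1.
R2 ← R2 / (-2).
R1 ← R1 + 5/4·R2.
R3 ← R3 + 3/2·R2.
R4 ← R4 − 3·R2.
R3 ← R3 / (7/2).
R1 ← R1 − 7/4·R3.
R2 ← R2 − 2·R3.
R4 ← R4 + 7·R3.
Row 4 reduces to 0 = 1/2, a contradiction. The system is inconsistent.

no solution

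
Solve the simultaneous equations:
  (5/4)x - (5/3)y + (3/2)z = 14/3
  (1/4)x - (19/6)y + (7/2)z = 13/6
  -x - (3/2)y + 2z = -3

no solution

Row-reduce:
R1 ← R1 / (5/4).
R2 ← R2 − 1/4·R1.
R3 ← R3 + 1·R1.
R2 ← R2 / (-17/6).
R1 ← R1 + 4/3·R2.
R3 ← R3 + 17/6·R2.
Row 3 reduces to 0 = -1/2, a contradiction. The system is inconsistent.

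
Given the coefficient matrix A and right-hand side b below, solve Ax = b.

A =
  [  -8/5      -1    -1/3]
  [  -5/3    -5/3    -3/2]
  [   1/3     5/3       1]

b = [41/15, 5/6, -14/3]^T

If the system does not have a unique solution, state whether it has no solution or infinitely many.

Row-reduce the augmented matrix:
R1 ← R1 / (-8/5).
R2 ← R2 + 5/3·R1.
R3 ← R3 − 1/3·R1.
R2 ← R2 / (-5/8).
R1 ← R1 − 5/8·R2.
R3 ← R3 − 35/24·R2.
R3 ← R3 / (-95/54).
R1 ← R1 + 17/18·R3.
R2 ← R2 − 83/45·R3.
Reading off the reduced rows gives x_1 = 1, x_2 = -6, x_3 = 5.

x_1 = 1, x_2 = -6, x_3 = 5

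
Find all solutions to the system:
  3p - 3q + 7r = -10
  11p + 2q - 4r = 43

infinitely many solutions

Row-reduce:
R1 ← R1 / (3).
R2 ← R2 − 11·R1.
R2 ← R2 / (13).
R1 ← R1 + 1·R2.
Rank is 2 with 3 unknowns, leaving r free.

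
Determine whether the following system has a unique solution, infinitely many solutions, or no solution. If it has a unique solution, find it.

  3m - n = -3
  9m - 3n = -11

no solution

Row-reduce:
R1 ← R1 / (3).
R2 ← R2 − 9·R1.
Row 2 reduces to 0 = -2, a contradiction. The system is inconsistent.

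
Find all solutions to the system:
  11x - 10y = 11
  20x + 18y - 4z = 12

infinitely many solutions

Row-reduce:
R1 ← R1 / (11).
R2 ← R2 − 20·R1.
R2 ← R2 / (398/11).
R1 ← R1 + 10/11·R2.
Rank is 2 with 3 unknowns, leaving z free.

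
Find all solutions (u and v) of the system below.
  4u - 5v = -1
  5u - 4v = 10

u = 6, v = 5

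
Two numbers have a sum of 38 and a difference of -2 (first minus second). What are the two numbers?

Let x = first number, y = second number.
  y + x = 38
  x - y = -2
From equation 1: x = 38 − y.
Substitute into equation 2 and solve: y = 20.
Then x = 18.

first number: 18, second number: 20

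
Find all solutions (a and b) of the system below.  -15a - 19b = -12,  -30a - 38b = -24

Row-reduce:
R1 ← R1 / (-15).
R2 ← R2 + 30·R1.
Rank is 1 with 2 unknowns, leaving b free.

infinitely many solutions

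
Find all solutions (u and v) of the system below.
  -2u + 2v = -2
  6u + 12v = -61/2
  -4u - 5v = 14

no solution

Row-reduce:
R1 ← R1 / (-2).
R2 ← R2 − 6·R1.
R3 ← R3 + 4·R1.
R2 ← R2 / (18).
R1 ← R1 + 1·R2.
R3 ← R3 + 9·R2.
Row 3 reduces to 0 = -1/4, a contradiction. The system is inconsistent.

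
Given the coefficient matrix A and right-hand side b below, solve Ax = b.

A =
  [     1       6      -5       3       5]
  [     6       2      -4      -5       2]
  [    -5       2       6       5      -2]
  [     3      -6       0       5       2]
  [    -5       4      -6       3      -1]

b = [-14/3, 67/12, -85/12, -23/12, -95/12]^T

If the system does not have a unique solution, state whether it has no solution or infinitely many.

x_1 = 0, x_2 = -1/2, x_3 = 1/4, x_4 = -5/4, x_5 = 2/3

Row-reduce the augmented matrix:
R2 ← R2 − 6·R1.
R3 ← R3 + 5·R1.
R4 ← R4 − 3·R1.
R5 ← R5 + 5·R1.
R2 ← R2 / (-34).
R1 ← R1 − 6·R2.
R3 ← R3 − 32·R2.
R4 ← R4 + 24·R2.
R5 ← R5 − 34·R2.
R3 ← R3 / (93/17).
R1 ← R1 + 7/17·R3.
R2 ← R2 + 13/17·R3.
R4 ← R4 + 57/17·R3.
R5 ← R5 + 5·R3.
R4 ← R4 / (348/31).
R1 ← R1 + 110/93·R4.
R2 ← R2 − 83/186·R4.
R3 ← R3 + 28/93·R4.
R5 ← R5 + 605/93·R4.
R5 ← R5 / (-2263/522).
R1 ← R1 − 79/261·R5.
R2 ← R2 − 175/1044·R5.
R3 ← R3 + 127/261·R5.
R4 ← R4 − 73/174·R5.
Reading off the reduced rows gives x_1 = 0, x_2 = -1/2, x_3 = 1/4, x_4 = -5/4, x_5 = 2/3.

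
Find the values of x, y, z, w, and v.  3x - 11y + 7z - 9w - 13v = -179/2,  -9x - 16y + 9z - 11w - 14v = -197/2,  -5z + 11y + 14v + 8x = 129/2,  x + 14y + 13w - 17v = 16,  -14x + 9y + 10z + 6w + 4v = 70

Row-reduce the augmented matrix:
R1 ← R1 / (3).
R2 ← R2 + 9·R1.
R3 ← R3 − 8·R1.
R4 ← R4 − 1·R1.
R5 ← R5 + 14·R1.
R2 ← R2 / (-49).
R1 ← R1 + 11/3·R2.
R3 ← R3 − 121/3·R2.
R4 ← R4 − 53/3·R2.
R5 ← R5 + 127/3·R2.
R3 ← R3 / (151/147).
R1 ← R1 − 13/147·R3.
R2 ← R2 + 30/49·R3.
R4 ← R4 − 1247/147·R3.
R5 ← R5 − 2462/147·R3.
R4 ← R4 / (9424/151).
R1 ← R1 − 71/151·R4.
R2 ← R2 + 538/151·R4.
R3 ← R3 + 1070/151·R4.
R5 ← R5 − 17442/151·R4.
R5 ← R5 / (2653/62).
R1 ← R1 + 585/2356·R5.
R2 ← R2 + 123/1178·R5.
R3 ← R3 + 4037/1178·R5.
R4 ← R4 + 2771/2356·R5.
Reading off the reduced rows gives x = -1, y = 3, z = 1/2, w = 2, v = 3.

x = -1, y = 3, z = 1/2, w = 2, v = 3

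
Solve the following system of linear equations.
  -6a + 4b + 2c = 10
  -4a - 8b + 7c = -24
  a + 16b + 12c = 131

a = 3, b = 5, c = 4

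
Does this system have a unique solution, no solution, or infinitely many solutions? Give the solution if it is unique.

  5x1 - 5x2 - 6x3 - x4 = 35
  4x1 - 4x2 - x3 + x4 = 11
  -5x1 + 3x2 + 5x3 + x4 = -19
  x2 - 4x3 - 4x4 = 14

Row-reduce the augmented matrix:
R1 ← R1 / (5).
R2 ← R2 − 4·R1.
R3 ← R3 + 5·R1.
Swap R2 and R3.
R2 ← R2 / (-2).
R1 ← R1 + 1·R2.
R4 ← R4 − 1·R2.
R3 ← R3 / (19/5).
R1 ← R1 + 7/10·R3.
R2 ← R2 − 1/2·R3.
R4 ← R4 + 9/2·R3.
R4 ← R4 / (-71/38).
R1 ← R1 − 5/38·R4.
R2 ← R2 + 9/38·R4.
R3 ← R3 − 9/19·R4.
Reading off the reduced rows gives x1 = -4, x2 = -6, x3 = -4, x4 = -1.

x1 = -4, x2 = -6, x3 = -4, x4 = -1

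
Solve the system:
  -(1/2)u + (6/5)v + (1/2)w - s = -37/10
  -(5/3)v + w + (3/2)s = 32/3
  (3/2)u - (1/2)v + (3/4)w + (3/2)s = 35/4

infinitely many solutions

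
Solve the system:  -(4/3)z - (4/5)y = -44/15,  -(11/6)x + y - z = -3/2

Row-reduce:
Swap R1 and R2.
R1 ← R1 / (-11/6).
R2 ← R2 / (-4/5).
R1 ← R1 + 6/11·R2.
Rank is 2 with 3 unknowns, leaving z free.

infinitely many solutions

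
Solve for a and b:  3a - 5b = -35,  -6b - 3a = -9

a = -5, b = 4

Row-reduce the augmented matrix:
R1 ← R1 / (3).
R2 ← R2 + 3·R1.
R2 ← R2 / (-11).
R1 ← R1 + 5/3·R2.
Reading off the reduced rows gives a = -5, b = 4.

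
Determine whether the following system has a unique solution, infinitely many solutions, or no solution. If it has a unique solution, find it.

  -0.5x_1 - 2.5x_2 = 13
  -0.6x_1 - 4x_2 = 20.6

Row-reduce the augmented matrix:
R1 ← R1 / (-1/2).
R2 ← R2 + 3/5·R1.
R2 ← R2 / (-1).
R1 ← R1 − 5·R2.
Reading off the reduced rows gives x_1 = -1, x_2 = -5.

x_1 = -1, x_2 = -5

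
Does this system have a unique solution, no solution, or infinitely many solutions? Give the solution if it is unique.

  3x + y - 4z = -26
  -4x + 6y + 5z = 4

infinitely many solutions

Row-reduce:
R1 ← R1 / (3).
R2 ← R2 + 4·R1.
R2 ← R2 / (22/3).
R1 ← R1 − 1/3·R2.
Rank is 2 with 3 unknowns, leaving z free.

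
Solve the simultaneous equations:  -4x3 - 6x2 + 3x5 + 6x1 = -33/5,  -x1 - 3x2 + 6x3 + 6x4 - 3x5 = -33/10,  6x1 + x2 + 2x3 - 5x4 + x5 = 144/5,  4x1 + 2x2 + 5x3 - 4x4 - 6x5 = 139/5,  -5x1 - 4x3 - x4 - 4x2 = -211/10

Row-reduce the augmented matrix:
R1 ← R1 / (6).
R2 ← R2 + 1·R1.
R3 ← R3 − 6·R1.
R4 ← R4 − 4·R1.
R5 ← R5 + 5·R1.
R2 ← R2 / (-4).
R1 ← R1 + 1·R2.
R3 ← R3 − 7·R2.
R4 ← R4 − 6·R2.
R5 ← R5 + 9·R2.
R3 ← R3 / (46/3).
R1 ← R1 + 2·R3.
R2 ← R2 + 4/3·R3.
R4 ← R4 − 47/3·R3.
R5 ← R5 + 58/3·R3.
R4 ← R4 / (-57/92).
R1 ← R1 + 18/23·R4.
R2 ← R2 + 47/46·R4.
R3 ← R3 − 33/92·R4.
R5 ← R5 + 174/23·R4.
R5 ← R5 / (2433/38).
R1 ← R1 − 525/76·R5.
R2 ← R2 − 1985/228·R5.
R3 ← R3 + 131/38·R5.
R4 ← R4 − 1927/228·R5.
Reading off the reduced rows gives x1 = 3/2, x2 = 1, x3 = 3, x4 = -12/5, x5 = 4/5.

x1 = 3/2, x2 = 1, x3 = 3, x4 = -12/5, x5 = 4/5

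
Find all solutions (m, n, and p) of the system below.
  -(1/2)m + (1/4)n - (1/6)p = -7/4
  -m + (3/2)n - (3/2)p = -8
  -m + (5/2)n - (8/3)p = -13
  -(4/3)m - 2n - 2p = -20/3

Row-reduce:
R1 ← R1 / (-1/2).
R2 ← R2 + 1·R1.
R3 ← R3 + 1·R1.
R4 ← R4 + 4/3·R1.
R1 ← R1 + 1/2·R2.
R3 ← R3 − 2·R2.
R4 ← R4 + 8/3·R2.
Swap R3 and R4.
R3 ← R3 / (-14/3).
R1 ← R1 + 1/4·R3.
R2 ← R2 + 7/6·R3.
Row 4 reduces to 0 = -1/2, a contradiction. The system is inconsistent.

no solution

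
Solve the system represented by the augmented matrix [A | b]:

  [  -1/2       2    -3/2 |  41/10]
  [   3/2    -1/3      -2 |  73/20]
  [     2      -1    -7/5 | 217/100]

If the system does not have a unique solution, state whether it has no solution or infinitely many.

Row-reduce the augmented matrix:
R1 ← R1 / (-1/2).
R2 ← R2 − 3/2·R1.
R3 ← R3 − 2·R1.
R2 ← R2 / (17/3).
R1 ← R1 + 4·R2.
R3 ← R3 − 7·R2.
R3 ← R3 / (107/170).
R1 ← R1 + 27/17·R3.
R2 ← R2 + 39/34·R3.
Reading off the reduced rows gives x_1 = 1/5, x_2 = 3/4, x_3 = -9/5.

x_1 = 1/5, x_2 = 3/4, x_3 = -9/5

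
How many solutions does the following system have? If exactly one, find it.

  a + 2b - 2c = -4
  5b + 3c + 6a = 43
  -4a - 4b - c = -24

Row-reduce the augmented matrix:
R2 ← R2 − 6·R1.
R3 ← R3 + 4·R1.
R2 ← R2 / (-7).
R1 ← R1 − 2·R2.
R3 ← R3 − 4·R2.
R3 ← R3 / (-3/7).
R1 ← R1 − 16/7·R3.
R2 ← R2 + 15/7·R3.
Reading off the reduced rows gives a = 6, b = -1, c = 4.

a = 6, b = -1, c = 4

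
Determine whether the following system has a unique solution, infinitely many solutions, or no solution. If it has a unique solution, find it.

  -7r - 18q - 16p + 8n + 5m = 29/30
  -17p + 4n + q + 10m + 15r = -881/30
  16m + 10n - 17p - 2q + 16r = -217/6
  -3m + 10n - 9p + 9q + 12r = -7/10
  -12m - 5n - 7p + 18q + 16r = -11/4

m = -2/3, n = 3/4, p = -3/5, q = 8/5, r = -5/2

Row-reduce the augmented matrix:
R1 ← R1 / (5).
R2 ← R2 − 10·R1.
R3 ← R3 − 16·R1.
R4 ← R4 + 3·R1.
R5 ← R5 + 12·R1.
R2 ← R2 / (-12).
R1 ← R1 − 8/5·R2.
R3 ← R3 + 78/5·R2.
R4 ← R4 − 74/5·R2.
R5 ← R5 − 71/5·R2.
R3 ← R3 / (147/10).
R1 ← R1 + 6/5·R3.
R2 ← R2 + 5/4·R3.
R4 ← R4 + 1/10·R3.
R5 ← R5 + 553/20·R3.
R4 ← R4 / (6451/147).
R1 ← R1 − 286/147·R4.
R2 ← R2 + 719/294·R4.
R3 ← R3 − 25/49·R4.
R5 ← R5 − 1373/42·R4.
R5 ← R5 / (45982/19353).
R1 ← R1 − 11459/19353·R5.
R2 ← R2 − 458/6451·R5.
R3 ← R3 + 8882/19353·R5.
R4 ← R4 − 6405/6451·R5.
Reading off the reduced rows gives m = -2/3, n = 3/4, p = -3/5, q = 8/5, r = -5/2.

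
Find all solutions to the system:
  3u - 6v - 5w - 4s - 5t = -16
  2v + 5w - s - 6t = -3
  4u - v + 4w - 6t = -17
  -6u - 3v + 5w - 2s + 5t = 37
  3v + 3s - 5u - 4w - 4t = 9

u = -4, v = -1, w = 1, s = 0, t = 1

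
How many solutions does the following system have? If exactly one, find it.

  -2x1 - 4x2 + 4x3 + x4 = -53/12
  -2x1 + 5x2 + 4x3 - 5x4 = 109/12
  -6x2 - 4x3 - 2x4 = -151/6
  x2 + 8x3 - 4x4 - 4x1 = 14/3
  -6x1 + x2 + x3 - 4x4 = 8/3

x1 = -4/3, x2 = 3, x3 = 2/3, x4 = 9/4

Row-reduce the augmented matrix:
R1 ← R1 / (-2).
R2 ← R2 + 2·R1.
R4 ← R4 + 4·R1.
R5 ← R5 + 6·R1.
R2 ← R2 / (9).
R1 ← R1 − 2·R2.
R3 ← R3 + 6·R2.
R4 ← R4 − 9·R2.
R5 ← R5 − 13·R2.
R3 ← R3 / (-4).
R1 ← R1 + 2·R3.
R5 ← R5 + 11·R3.
Swap R4 and R5.
R4 ← R4 / (109/6).
R1 ← R1 − 23/6·R4.
R2 ← R2 + 2/3·R4.
R3 ← R3 − 3/2·R4.
R5 reduces to 0 = 0, so the extra equation is consistent.
Reading off the reduced rows gives x1 = -4/3, x2 = 3, x3 = 2/3, x4 = 9/4.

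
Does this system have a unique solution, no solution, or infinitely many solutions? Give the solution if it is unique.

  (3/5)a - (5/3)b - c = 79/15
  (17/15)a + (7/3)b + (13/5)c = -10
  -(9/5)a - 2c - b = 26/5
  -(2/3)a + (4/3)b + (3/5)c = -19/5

no solution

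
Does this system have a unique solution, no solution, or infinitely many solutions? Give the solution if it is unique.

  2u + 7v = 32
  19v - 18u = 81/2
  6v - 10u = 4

Row-reduce:
R1 ← R1 / (2).
R2 ← R2 + 18·R1.
R3 ← R3 + 10·R1.
R2 ← R2 / (82).
R1 ← R1 − 7/2·R2.
R3 ← R3 − 41·R2.
Row 3 reduces to 0 = -1/4, a contradiction. The system is inconsistent.

no solution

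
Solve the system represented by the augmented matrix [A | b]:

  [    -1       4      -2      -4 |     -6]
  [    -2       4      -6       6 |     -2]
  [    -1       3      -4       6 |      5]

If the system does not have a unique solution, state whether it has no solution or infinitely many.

infinitely many solutions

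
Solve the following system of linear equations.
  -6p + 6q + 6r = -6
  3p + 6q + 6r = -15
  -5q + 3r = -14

Row-reduce the augmented matrix:
R1 ← R1 / (-6).
R2 ← R2 − 3·R1.
R2 ← R2 / (9).
R1 ← R1 + 1·R2.
R3 ← R3 + 5·R2.
R3 ← R3 / (8).
R2 ← R2 − 1·R3.
Reading off the reduced rows gives p = -1, q = 1, r = -3.

p = -1, q = 1, r = -3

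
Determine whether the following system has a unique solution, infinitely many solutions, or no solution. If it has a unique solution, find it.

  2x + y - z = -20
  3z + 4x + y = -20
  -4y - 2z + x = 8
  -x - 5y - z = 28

Row-reduce the augmented matrix:
R1 ← R1 / (2).
R2 ← R2 − 4·R1.
R3 ← R3 − 1·R1.
R4 ← R4 + 1·R1.
R2 ← R2 / (-1).
R1 ← R1 − 1/2·R2.
R3 ← R3 + 9/2·R2.
R4 ← R4 + 9/2·R2.
R3 ← R3 / (-24).
R1 ← R1 − 2·R3.
R2 ← R2 + 5·R3.
R4 ← R4 + 24·R3.
R4 reduces to 0 = 0, so the extra equation is consistent.
Reading off the reduced rows gives x = -6, y = -5, z = 3.

x = -6, y = -5, z = 3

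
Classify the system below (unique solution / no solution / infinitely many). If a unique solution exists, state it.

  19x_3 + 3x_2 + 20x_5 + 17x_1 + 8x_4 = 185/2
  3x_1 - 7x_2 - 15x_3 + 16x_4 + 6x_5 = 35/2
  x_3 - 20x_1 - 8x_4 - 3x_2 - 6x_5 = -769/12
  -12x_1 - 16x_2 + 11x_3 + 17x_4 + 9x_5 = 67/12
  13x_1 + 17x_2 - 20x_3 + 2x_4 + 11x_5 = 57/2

x_1 = 11/4, x_2 = -3/4, x_3 = 2/3, x_4 = 1/4, x_5 = 5/3

Row-reduce the augmented matrix:
R1 ← R1 / (17).
R2 ← R2 − 3·R1.
R3 ← R3 + 20·R1.
R4 ← R4 + 12·R1.
R5 ← R5 − 13·R1.
R2 ← R2 / (-128/17).
R1 ← R1 − 3/17·R2.
R3 ← R3 − 9/17·R2.
R4 ← R4 + 236/17·R2.
R5 ← R5 − 250/17·R2.
R3 ← R3 / (353/16).
R1 ← R1 − 11/16·R3.
R2 ← R2 − 39/16·R3.
R4 ← R4 − 233/4·R3.
R5 ← R5 + 563/8·R3.
R4 ← R4 / (-3772/353).
R1 ← R1 − 260/353·R4.
R2 ← R2 + 779/353·R4.
R3 ← R3 − 39/353·R4.
R5 ← R5 − 11349/353·R4.
R5 ← R5 / (-419131/15088).
R1 ← R1 + 4751/3772·R5.
R2 ← R2 − 1301/368·R5.
R3 ← R3 − 7711/15088·R5.
R4 ← R4 − 39787/15088·R5.
Reading off the reduced rows gives x_1 = 11/4, x_2 = -3/4, x_3 = 2/3, x_4 = 1/4, x_5 = 5/3.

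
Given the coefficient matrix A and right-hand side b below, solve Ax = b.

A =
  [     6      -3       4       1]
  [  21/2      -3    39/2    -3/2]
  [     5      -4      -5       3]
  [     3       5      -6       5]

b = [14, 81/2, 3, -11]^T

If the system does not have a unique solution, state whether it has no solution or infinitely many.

no solution

Row-reduce:
R1 ← R1 / (6).
R2 ← R2 − 21/2·R1.
R3 ← R3 − 5·R1.
R4 ← R4 − 3·R1.
R2 ← R2 / (9/4).
R1 ← R1 + 1/2·R2.
R3 ← R3 + 3/2·R2.
R4 ← R4 − 13/2·R2.
Swap R3 and R4.
R3 ← R3 / (-397/9).
R1 ← R1 − 31/9·R3.
R2 ← R2 − 50/9·R3.
Row 4 reduces to 0 = 2, a contradiction. The system is inconsistent.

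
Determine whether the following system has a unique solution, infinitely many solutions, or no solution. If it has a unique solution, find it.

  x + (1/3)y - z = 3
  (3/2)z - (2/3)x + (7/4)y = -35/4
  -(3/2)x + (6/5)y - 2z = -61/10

x = 3, y = -3, z = -1

Row-reduce the augmented matrix:
R2 ← R2 + 2/3·R1.
R3 ← R3 + 3/2·R1.
R2 ← R2 / (71/36).
R1 ← R1 − 1/3·R2.
R3 ← R3 − 17/10·R2.
R3 ← R3 / (-599/142).
R1 ← R1 + 81/71·R3.
R2 ← R2 − 30/71·R3.
Reading off the reduced rows gives x = 3, y = -3, z = -1.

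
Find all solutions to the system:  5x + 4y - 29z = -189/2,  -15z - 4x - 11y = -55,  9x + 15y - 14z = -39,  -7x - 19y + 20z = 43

no solution

Row-reduce:
R1 ← R1 / (5).
R2 ← R2 + 4·R1.
R3 ← R3 − 9·R1.
R4 ← R4 + 7·R1.
R2 ← R2 / (-39/5).
R1 ← R1 − 4/5·R2.
R3 ← R3 − 39/5·R2.
R4 ← R4 + 67/5·R2.
Swap R3 and R4.
R3 ← R3 / (1756/39).
R1 ← R1 + 379/39·R3.
R2 ← R2 − 191/39·R3.
Row 4 reduces to 0 = 1/2, a contradiction. The system is inconsistent.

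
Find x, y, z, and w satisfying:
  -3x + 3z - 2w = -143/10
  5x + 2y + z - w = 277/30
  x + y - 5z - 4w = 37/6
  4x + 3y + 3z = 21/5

Row-reduce the augmented matrix:
R1 ← R1 / (-3).
R2 ← R2 − 5·R1.
R3 ← R3 − 1·R1.
R4 ← R4 − 4·R1.
R2 ← R2 / (2).
R3 ← R3 − 1·R2.
R4 ← R4 − 3·R2.
R3 ← R3 / (-7).
R1 ← R1 + 1·R3.
R2 ← R2 − 3·R3.
R4 ← R4 + 2·R3.
R4 ← R4 / (191/42).
R1 ← R1 − 43/42·R4.
R2 ← R2 + 68/21·R4.
R3 ← R3 − 5/14·R4.
Reading off the reduced rows gives x = 5/2, y = -1/3, z = -8/5, w = 1.

x = 5/2, y = -1/3, z = -8/5, w = 1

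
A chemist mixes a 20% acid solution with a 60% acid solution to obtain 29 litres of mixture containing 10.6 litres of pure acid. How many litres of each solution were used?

litres of solution A: 17, litres of solution B: 12

Let a = litres of solution A, b = litres of solution B.
  a + b = 29
  (1/5)a + (3/5)b = 53/5
Row-reduce the augmented matrix:
R2 ← R2 − 1/5·R1.
R2 ← R2 / (2/5).
R1 ← R1 − 1·R2.
Reading off the reduced rows gives a = 17, b = 12.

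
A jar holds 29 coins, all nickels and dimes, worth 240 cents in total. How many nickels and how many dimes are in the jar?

nickels: 10, dimes: 19

Let n = nickels, d = dimes.
  n + d = 29
  5n + 10d = 240
From equation 1: n = 29 − d.
Substitute into equation 2 and solve: d = 19.
Then n = 10.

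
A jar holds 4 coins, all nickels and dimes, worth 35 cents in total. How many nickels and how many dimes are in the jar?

nickels: 1, dimes: 3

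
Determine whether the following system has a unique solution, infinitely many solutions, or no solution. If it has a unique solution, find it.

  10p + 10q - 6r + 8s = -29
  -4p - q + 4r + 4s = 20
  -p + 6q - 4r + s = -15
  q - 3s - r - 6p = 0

Row-reduce:
R1 ← R1 / (10).
R2 ← R2 + 4·R1.
R3 ← R3 + 1·R1.
R4 ← R4 + 6·R1.
R2 ← R2 / (3).
R1 ← R1 − 1·R2.
R3 ← R3 − 7·R2.
R4 ← R4 − 7·R2.
R3 ← R3 / (-25/3).
R1 ← R1 + 17/15·R3.
R2 ← R2 − 8/15·R3.
R4 ← R4 + 25/3·R3.
Row 4 reduces to 0 = 1/2, a contradiction. The system is inconsistent.

no solution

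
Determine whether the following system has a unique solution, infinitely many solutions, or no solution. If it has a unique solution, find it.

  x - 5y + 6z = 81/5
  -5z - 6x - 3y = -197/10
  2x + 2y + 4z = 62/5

Row-reduce the augmented matrix:
R2 ← R2 + 6·R1.
R3 ← R3 − 2·R1.
R2 ← R2 / (-33).
R1 ← R1 + 5·R2.
R3 ← R3 − 12·R2.
R3 ← R3 / (36/11).
R1 ← R1 − 43/33·R3.
R2 ← R2 + 31/33·R3.
Reading off the reduced rows gives x = 6/5, y = 0, z = 5/2.

x = 6/5, y = 0, z = 5/2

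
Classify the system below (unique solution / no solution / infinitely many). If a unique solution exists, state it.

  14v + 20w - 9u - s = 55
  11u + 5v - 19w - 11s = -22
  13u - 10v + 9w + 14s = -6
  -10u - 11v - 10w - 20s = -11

Row-reduce the augmented matrix:
R1 ← R1 / (-9).
R2 ← R2 − 11·R1.
R3 ← R3 − 13·R1.
R4 ← R4 + 10·R1.
R2 ← R2 / (199/9).
R1 ← R1 + 14/9·R2.
R3 ← R3 − 92/9·R2.
R4 ← R4 + 239/9·R2.
R3 ← R3 / (7039/199).
R1 ← R1 + 366/199·R3.
R2 ← R2 − 49/199·R3.
R4 ← R4 + 5111/199·R3.
R4 ← R4 / (-143233/7039).
R1 ← R1 − 1393/7039·R4.
R2 ← R2 + 4783/7039·R4.
R3 ← R3 − 3623/7039·R4.
Reading off the reduced rows gives u = 0, v = 1, w = 2, s = -1.

u = 0, v = 1, w = 2, s = -1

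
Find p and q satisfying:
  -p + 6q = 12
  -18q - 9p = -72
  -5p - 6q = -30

Row-reduce the augmented matrix:
R1 ← R1 / (-1).
R2 ← R2 + 9·R1.
R3 ← R3 + 5·R1.
R2 ← R2 / (-72).
R1 ← R1 + 6·R2.
R3 ← R3 + 36·R2.
R3 reduces to 0 = 0, so the extra equation is consistent.
Reading off the reduced rows gives p = 3, q = 5/2.

p = 3, q = 5/2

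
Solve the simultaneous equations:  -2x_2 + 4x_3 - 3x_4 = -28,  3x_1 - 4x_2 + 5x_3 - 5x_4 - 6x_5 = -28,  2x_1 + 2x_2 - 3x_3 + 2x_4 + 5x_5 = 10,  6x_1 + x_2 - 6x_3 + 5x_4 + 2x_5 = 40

Row-reduce:
Swap R1 and R2.
R1 ← R1 / (3).
R3 ← R3 − 2·R1.
R4 ← R4 − 6·R1.
R2 ← R2 / (-2).
R1 ← R1 + 4/3·R2.
R3 ← R3 − 14/3·R2.
R4 ← R4 − 9·R2.
R3 ← R3 / (3).
R1 ← R1 + 1·R3.
R2 ← R2 + 2·R3.
R4 ← R4 − 2·R3.
R4 ← R4 / (47/18).
R1 ← R1 + 2/9·R4.
R2 ← R2 − 7/18·R4.
R3 ← R3 + 5/9·R4.
Rank is 4 with 5 unknowns, leaving x_5 free.

infinitely many solutions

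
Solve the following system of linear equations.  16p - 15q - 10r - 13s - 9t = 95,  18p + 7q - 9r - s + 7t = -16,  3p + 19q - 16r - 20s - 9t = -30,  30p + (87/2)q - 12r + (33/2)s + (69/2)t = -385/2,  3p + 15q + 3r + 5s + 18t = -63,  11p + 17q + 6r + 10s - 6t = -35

no solution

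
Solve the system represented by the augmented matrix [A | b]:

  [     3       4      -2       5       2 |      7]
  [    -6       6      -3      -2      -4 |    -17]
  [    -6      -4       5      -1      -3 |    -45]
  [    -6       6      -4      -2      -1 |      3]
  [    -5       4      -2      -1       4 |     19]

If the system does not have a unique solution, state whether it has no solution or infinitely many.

Row-reduce the augmented matrix:
R1 ← R1 / (3).
R2 ← R2 + 6·R1.
R3 ← R3 + 6·R1.
R4 ← R4 + 6·R1.
R5 ← R5 + 5·R1.
R2 ← R2 / (14).
R1 ← R1 − 4/3·R2.
R3 ← R3 − 4·R2.
R4 ← R4 − 14·R2.
R5 ← R5 − 32/3·R2.
R3 ← R3 / (3).
R2 ← R2 + 1/2·R3.
R4 ← R4 + 1·R3.
R4 ← R4 / (47/21).
R1 ← R1 − 19/21·R4.
R2 ← R2 − 71/42·R4.
R3 ← R3 − 47/21·R4.
R5 ← R5 − 26/21·R4.
R5 ← R5 / (258/47).
R1 ← R1 + 32/47·R5.
R2 ← R2 + 221/94·R5.
R3 ← R3 + 3·R5.
R4 ← R4 − 70/47·R5.
Reading off the reduced rows gives x_1 = 2, x_2 = -1, x_3 = -5, x_4 = -3, x_5 = 5.

x_1 = 2, x_2 = -1, x_3 = -5, x_4 = -3, x_5 = 5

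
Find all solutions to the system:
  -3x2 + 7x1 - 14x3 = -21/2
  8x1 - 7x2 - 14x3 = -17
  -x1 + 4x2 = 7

no solution

Row-reduce:
R1 ← R1 / (7).
R2 ← R2 − 8·R1.
R3 ← R3 + 1·R1.
R2 ← R2 / (-25/7).
R1 ← R1 + 3/7·R2.
R3 ← R3 − 25/7·R2.
Row 3 reduces to 0 = 1/2, a contradiction. The system is inconsistent.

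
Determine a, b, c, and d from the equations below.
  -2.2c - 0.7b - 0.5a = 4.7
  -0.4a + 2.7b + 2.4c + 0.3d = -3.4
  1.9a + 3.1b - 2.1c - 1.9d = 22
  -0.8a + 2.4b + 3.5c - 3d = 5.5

Row-reduce the augmented matrix:
R1 ← R1 / (-1/2).
R2 ← R2 + 2/5·R1.
R3 ← R3 − 19/10·R1.
R4 ← R4 + 4/5·R1.
R2 ← R2 / (163/50).
R1 ← R1 − 7/5·R2.
R3 ← R3 − 11/25·R2.
R4 ← R4 − 88/25·R2.
R3 ← R3 / (-3593/326).
R1 ← R1 − 426/163·R3.
R2 ← R2 − 208/163·R3.
R4 ← R4 − 4121/1630·R3.
R4 ← R4 / (-677111/179650).
R1 ← R1 + 10581/17965·R4.
R2 ← R2 + 2383/17965·R4.
R3 ← R3 − 3163/17965·R4.
Reading off the reduced rows gives a = 1, b = 2, c = -3, d = -4.

a = 1, b = 2, c = -3, d = -4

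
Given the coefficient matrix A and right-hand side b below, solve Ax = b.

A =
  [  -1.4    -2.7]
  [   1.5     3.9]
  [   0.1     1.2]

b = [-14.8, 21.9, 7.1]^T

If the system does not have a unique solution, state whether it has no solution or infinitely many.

x_1 = -1, x_2 = 6

Row-reduce the augmented matrix:
R1 ← R1 / (-7/5).
R2 ← R2 − 3/2·R1.
R3 ← R3 − 1/10·R1.
R2 ← R2 / (141/140).
R1 ← R1 − 27/14·R2.
R3 ← R3 − 141/140·R2.
R3 reduces to 0 = 0, so the extra equation is consistent.
Reading off the reduced rows gives x_1 = -1, x_2 = 6.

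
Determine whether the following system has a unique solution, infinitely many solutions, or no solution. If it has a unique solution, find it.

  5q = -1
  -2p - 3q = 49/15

Row-reduce the augmented matrix:
Swap R1 and R2.
R1 ← R1 / (-2).
R2 ← R2 / (5).
R1 ← R1 − 3/2·R2.
Reading off the reduced rows gives p = -4/3, q = -1/5.

p = -4/3, q = -1/5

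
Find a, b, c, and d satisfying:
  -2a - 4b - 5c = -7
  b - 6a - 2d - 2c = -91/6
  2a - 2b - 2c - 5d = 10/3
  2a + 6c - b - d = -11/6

a = 3, b = 3/2, c = -1, d = 1/3

Row-reduce the augmented matrix:
R1 ← R1 / (-2).
R2 ← R2 + 6·R1.
R3 ← R3 − 2·R1.
R4 ← R4 − 2·R1.
R2 ← R2 / (13).
R1 ← R1 − 2·R2.
R3 ← R3 + 6·R2.
R4 ← R4 + 5·R2.
R3 ← R3 / (-1).
R1 ← R1 − 1/2·R3.
R2 ← R2 − 1·R3.
R4 ← R4 − 6·R3.
R4 ← R4 / (-485/13).
R1 ← R1 + 69/26·R4.
R2 ← R2 + 79/13·R4.
R3 ← R3 − 77/13·R4.
Reading off the reduced rows gives a = 3, b = 3/2, c = -1, d = 1/3.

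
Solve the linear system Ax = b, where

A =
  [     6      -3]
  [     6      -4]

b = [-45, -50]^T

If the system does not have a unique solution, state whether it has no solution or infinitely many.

Row-reduce the augmented matrix:
R1 ← R1 / (6).
R2 ← R2 − 6·R1.
R2 ← R2 / (-1).
R1 ← R1 + 1/2·R2.
Reading off the reduced rows gives x_1 = -5, x_2 = 5.

x_1 = -5, x_2 = 5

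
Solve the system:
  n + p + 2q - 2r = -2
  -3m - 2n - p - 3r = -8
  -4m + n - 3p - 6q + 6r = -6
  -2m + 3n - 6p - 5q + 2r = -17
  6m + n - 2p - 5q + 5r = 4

Row-reduce the augmented matrix:
Swap R1 and R2.
R1 ← R1 / (-3).
R3 ← R3 + 4·R1.
R4 ← R4 + 2·R1.
R5 ← R5 − 6·R1.
R1 ← R1 − 2/3·R2.
R3 ← R3 − 11/3·R2.
R4 ← R4 − 13/3·R2.
R5 ← R5 + 3·R2.
R3 ← R3 / (-16/3).
R1 ← R1 + 1/3·R3.
R2 ← R2 − 1·R3.
R4 ← R4 + 29/3·R3.
R5 ← R5 + 1·R3.
R4 ← R4 / (21/2).
R1 ← R1 + 1/2·R4.
R2 ← R2 + 1/2·R4.
R3 ← R3 − 5/2·R4.
R5 ← R5 − 7/2·R4.
R5 ← R5 / (-4).
R1 ← R1 − 5/14·R5.
R2 ← R2 − 5/14·R5.
R3 ← R3 − 17/14·R5.
R4 ← R4 + 25/14·R5.
Reading off the reduced rows gives m = 1, n = -2, p = 0, q = 3, r = 3.

m = 1, n = -2, p = 0, q = 3, r = 3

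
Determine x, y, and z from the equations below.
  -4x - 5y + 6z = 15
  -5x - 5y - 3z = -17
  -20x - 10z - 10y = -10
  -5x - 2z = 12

Row-reduce the augmented matrix:
R1 ← R1 / (-4).
R2 ← R2 + 5·R1.
R3 ← R3 + 20·R1.
R4 ← R4 + 5·R1.
R2 ← R2 / (5/4).
R1 ← R1 − 5/4·R2.
R3 ← R3 − 15·R2.
R4 ← R4 − 25/4·R2.
R3 ← R3 / (86).
R1 ← R1 − 9·R3.
R2 ← R2 + 42/5·R3.
R4 ← R4 − 43·R3.
R4 reduces to 0 = 0, so the extra equation is consistent.
Reading off the reduced rows gives x = -4, y = 5, z = 4.

x = -4, y = 5, z = 4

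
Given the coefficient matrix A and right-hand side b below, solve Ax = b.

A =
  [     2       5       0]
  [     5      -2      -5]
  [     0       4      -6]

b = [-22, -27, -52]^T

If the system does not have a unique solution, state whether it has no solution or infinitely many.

x_1 = -1, x_2 = -4, x_3 = 6

Row-reduce the augmented matrix:
R1 ← R1 / (2).
R2 ← R2 − 5·R1.
R2 ← R2 / (-29/2).
R1 ← R1 − 5/2·R2.
R3 ← R3 − 4·R2.
R3 ← R3 / (-214/29).
R1 ← R1 + 25/29·R3.
R2 ← R2 − 10/29·R3.
Reading off the reduced rows gives x_1 = -1, x_2 = -4, x_3 = 6.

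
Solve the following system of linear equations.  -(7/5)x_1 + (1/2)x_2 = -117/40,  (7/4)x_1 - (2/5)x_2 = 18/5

Row-reduce the augmented matrix:
R1 ← R1 / (-7/5).
R2 ← R2 − 7/4·R1.
R2 ← R2 / (9/40).
R1 ← R1 + 5/14·R2.
Reading off the reduced rows gives x_1 = 2, x_2 = -1/4.

x_1 = 2, x_2 = -1/4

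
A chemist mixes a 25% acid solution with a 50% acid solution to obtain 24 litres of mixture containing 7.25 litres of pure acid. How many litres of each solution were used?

Let a = litres of solution A, b = litres of solution B.
  a + b = 24
  (1/4)a + (1/2)b = 29/4
From equation 1: a = 24 − b.
Substitute into equation 2 and solve: b = 5.
Then a = 19.

litres of solution A: 19, litres of solution B: 5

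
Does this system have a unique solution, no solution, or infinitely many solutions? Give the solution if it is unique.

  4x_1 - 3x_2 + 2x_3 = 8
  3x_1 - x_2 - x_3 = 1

infinitely many solutions

Row-reduce:
R1 ← R1 / (4).
R2 ← R2 − 3·R1.
R2 ← R2 / (5/4).
R1 ← R1 + 3/4·R2.
Rank is 2 with 3 unknowns, leaving x_3 free.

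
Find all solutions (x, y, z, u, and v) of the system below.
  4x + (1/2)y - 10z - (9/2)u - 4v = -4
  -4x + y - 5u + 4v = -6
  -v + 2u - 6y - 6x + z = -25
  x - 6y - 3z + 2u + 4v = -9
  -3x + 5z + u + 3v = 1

Row-reduce:
R1 ← R1 / (4).
R2 ← R2 + 4·R1.
R3 ← R3 + 6·R1.
R4 ← R4 − 1·R1.
R5 ← R5 + 3·R1.
R2 ← R2 / (3/2).
R1 ← R1 − 1/8·R2.
R3 ← R3 + 21/4·R2.
R4 ← R4 + 49/8·R2.
R5 ← R5 − 3/8·R2.
R3 ← R3 / (-49).
R1 ← R1 + 5/3·R3.
R2 ← R2 + 20/3·R3.
R4 ← R4 + 124/3·R3.
R4 ← R4 / (-177/49).
R1 ← R1 − 47/49·R4.
R2 ← R2 + 57/49·R4.
R3 ← R3 − 38/49·R4.
Row 5 reduces to 0 = 1/2, a contradiction. The system is inconsistent.

no solution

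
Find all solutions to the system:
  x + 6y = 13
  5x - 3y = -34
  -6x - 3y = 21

x = -5, y = 3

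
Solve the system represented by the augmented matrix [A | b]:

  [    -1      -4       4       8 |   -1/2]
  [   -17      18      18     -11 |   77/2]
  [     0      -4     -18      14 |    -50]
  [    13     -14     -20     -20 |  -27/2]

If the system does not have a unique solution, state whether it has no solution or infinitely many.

Row-reduce the augmented matrix:
R1 ← R1 / (-1).
R2 ← R2 + 17·R1.
R4 ← R4 − 13·R1.
R2 ← R2 / (86).
R1 ← R1 − 4·R2.
R3 ← R3 + 4·R2.
R4 ← R4 + 66·R2.
R3 ← R3 / (-874/43).
R1 ← R1 + 72/43·R3.
R2 ← R2 + 25/43·R3.
R4 ← R4 + 274/43·R3.
R4 ← R4 / (-13573/437).
R1 ← R1 + 766/437·R4.
R2 ← R2 + 1673/874·R4.
R3 ← R3 + 154/437·R4.
Reading off the reduced rows gives x_1 = 1/2, x_2 = 0, x_3 = 2, x_4 = -1.

x_1 = 1/2, x_2 = 0, x_3 = 2, x_4 = -1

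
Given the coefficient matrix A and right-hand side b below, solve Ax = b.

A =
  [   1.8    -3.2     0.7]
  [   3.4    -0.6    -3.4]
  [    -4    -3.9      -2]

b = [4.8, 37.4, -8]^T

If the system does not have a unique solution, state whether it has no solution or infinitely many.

Row-reduce the augmented matrix:
R1 ← R1 / (9/5).
R2 ← R2 − 17/5·R1.
R3 ← R3 + 4·R1.
R2 ← R2 / (49/9).
R1 ← R1 + 16/9·R2.
R3 ← R3 + 991/90·R2.
R3 ← R3 / (-1959/196).
R1 ← R1 + 113/98·R3.
R2 ← R2 + 85/98·R3.
Reading off the reduced rows gives x_1 = 5, x_2 = 0, x_3 = -6.

x_1 = 5, x_2 = 0, x_3 = -6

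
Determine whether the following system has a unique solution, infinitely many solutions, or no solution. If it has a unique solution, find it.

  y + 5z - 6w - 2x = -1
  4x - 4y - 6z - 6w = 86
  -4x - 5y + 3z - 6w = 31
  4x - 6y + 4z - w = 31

x = 3, y = -5, z = -4, w = -5

Row-reduce the augmented matrix:
R1 ← R1 / (-2).
R2 ← R2 − 4·R1.
R3 ← R3 + 4·R1.
R4 ← R4 − 4·R1.
R2 ← R2 / (-2).
R1 ← R1 + 1/2·R2.
R3 ← R3 + 7·R2.
R4 ← R4 + 4·R2.
R3 ← R3 / (-21).
R1 ← R1 + 7/2·R3.
R2 ← R2 + 2·R3.
R4 ← R4 − 6·R3.
R4 ← R4 / (299/7).
R1 ← R1 + 4·R4.
R2 ← R2 − 17/7·R4.
R3 ← R3 + 23/7·R4.
Reading off the reduced rows gives x = 3, y = -5, z = -4, w = -5.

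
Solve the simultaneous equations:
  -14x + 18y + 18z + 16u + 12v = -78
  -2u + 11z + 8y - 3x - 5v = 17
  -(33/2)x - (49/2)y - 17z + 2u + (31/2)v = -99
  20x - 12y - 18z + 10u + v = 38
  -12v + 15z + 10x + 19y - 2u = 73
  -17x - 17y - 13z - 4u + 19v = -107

no solution

Row-reduce:
R1 ← R1 / (-14).
R2 ← R2 + 3·R1.
R3 ← R3 + 33/2·R1.
R4 ← R4 − 20·R1.
R5 ← R5 − 10·R1.
R6 ← R6 + 17·R1.
R2 ← R2 / (29/7).
R1 ← R1 + 9/7·R2.
R3 ← R3 + 320/7·R2.
R4 ← R4 − 96/7·R2.
R5 ← R5 − 223/7·R2.
R6 ← R6 + 272/7·R2.
R3 ← R3 / (2355/58).
R1 ← R1 − 27/29·R3.
R2 ← R2 − 50/29·R3.
R4 ← R4 + 462/29·R3.
R5 ← R5 + 785/29·R3.
R6 ← R6 − 932/29·R3.
R4 ← R4 / (16258/785).
R1 ← R1 + 838/785·R4.
R2 ← R2 − 306/157·R4.
R3 ← R3 + 1484/785·R4.
R6 ← R6 + 10668/785·R4.
Swap R5 and R6.
R5 ← R5 / (45999/8129).
R1 ← R1 + 6157/8129·R5.
R2 ← R2 − 5130/8129·R5.
R3 ← R3 + 8323/8129·R5.
R4 ← R4 − 8603/16258·R5.
Row 6 reduces to 0 = 4/3, a contradiction. The system is inconsistent.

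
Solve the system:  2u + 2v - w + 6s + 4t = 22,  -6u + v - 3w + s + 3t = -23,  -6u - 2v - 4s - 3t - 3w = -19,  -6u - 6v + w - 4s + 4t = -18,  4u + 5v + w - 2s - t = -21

u = 5, v = -6, w = -4, s = 4, t = -1

Row-reduce the augmented matrix:
R1 ← R1 / (2).
R2 ← R2 + 6·R1.
R3 ← R3 + 6·R1.
R4 ← R4 + 6·R1.
R5 ← R5 − 4·R1.
R2 ← R2 / (7).
R1 ← R1 − 1·R2.
R3 ← R3 − 4·R2.
R5 ← R5 − 1·R2.
R3 ← R3 / (-18/7).
R1 ← R1 − 5/14·R3.
R2 ← R2 + 6/7·R3.
R4 ← R4 + 2·R3.
R5 ← R5 − 27/7·R3.
R4 ← R4 / (104/9).
R1 ← R1 − 13/18·R4.
R2 ← R2 − 5/3·R4.
R3 ← R3 + 11/9·R4.
R5 ← R5 + 12·R4.
R5 ← R5 / (75/13).
R1 ← R1 + 17/16·R5.
R2 ← R2 + 27/104·R5.
R3 ← R3 − 155/104·R5.
R4 ← R4 − 141/104·R5.
Reading off the reduced rows gives u = 5, v = -6, w = -4, s = 4, t = -1.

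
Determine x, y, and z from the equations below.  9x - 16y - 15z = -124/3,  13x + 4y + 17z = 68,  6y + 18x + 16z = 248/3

Row-reduce the augmented matrix:
R1 ← R1 / (9).
R2 ← R2 − 13·R1.
R3 ← R3 − 18·R1.
R2 ← R2 / (244/9).
R1 ← R1 + 16/9·R2.
R3 ← R3 − 38·R2.
R3 ← R3 / (-500/61).
R1 ← R1 − 53/61·R3.
R2 ← R2 − 87/61·R3.
Reading off the reduced rows gives x = 7/3, y = 7/3, z = 5/3.

x = 7/3, y = 7/3, z = 5/3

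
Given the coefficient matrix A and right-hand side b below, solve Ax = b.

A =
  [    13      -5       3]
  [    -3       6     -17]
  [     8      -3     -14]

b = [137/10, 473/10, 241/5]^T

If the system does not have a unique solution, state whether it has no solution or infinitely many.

x_1 = 12/5, x_2 = 2, x_3 = -5/2

Row-reduce the augmented matrix:
R1 ← R1 / (13).
R2 ← R2 + 3·R1.
R3 ← R3 − 8·R1.
R2 ← R2 / (63/13).
R1 ← R1 + 5/13·R2.
R3 ← R3 − 1/13·R2.
R3 ← R3 / (-982/63).
R1 ← R1 + 67/63·R3.
R2 ← R2 + 212/63·R3.
Reading off the reduced rows gives x_1 = 12/5, x_2 = 2, x_3 = -5/2.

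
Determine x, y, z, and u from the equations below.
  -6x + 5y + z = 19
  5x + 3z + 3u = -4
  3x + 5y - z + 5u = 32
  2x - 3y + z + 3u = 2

x = -2, y = 2, z = -3, u = 5

Row-reduce the augmented matrix:
R1 ← R1 / (-6).
R2 ← R2 − 5·R1.
R3 ← R3 − 3·R1.
R4 ← R4 − 2·R1.
R2 ← R2 / (25/6).
R1 ← R1 + 5/6·R2.
R3 ← R3 − 15/2·R2.
R4 ← R4 + 4/3·R2.
R3 ← R3 / (-37/5).
R1 ← R1 − 3/5·R3.
R2 ← R2 − 23/25·R3.
R4 ← R4 − 64/25·R3.
R4 ← R4 / (707/185).
R1 ← R1 − 21/37·R4.
R2 ← R2 − 124/185·R4.
R3 ← R3 − 2/37·R4.
Reading off the reduced rows gives x = -2, y = 2, z = -3, u = 5.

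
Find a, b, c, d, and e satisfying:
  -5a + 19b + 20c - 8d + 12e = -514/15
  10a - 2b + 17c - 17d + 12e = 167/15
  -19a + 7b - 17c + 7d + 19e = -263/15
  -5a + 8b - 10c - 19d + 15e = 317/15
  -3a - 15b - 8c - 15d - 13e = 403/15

a = 8/5, b = -2/5, c = -4/3, d = -1, e = 0

Row-reduce the augmented matrix:
R1 ← R1 / (-5).
R2 ← R2 − 10·R1.
R3 ← R3 + 19·R1.
R4 ← R4 + 5·R1.
R5 ← R5 + 3·R1.
R2 ← R2 / (36).
R1 ← R1 + 19/5·R2.
R3 ← R3 + 326/5·R2.
R4 ← R4 + 11·R2.
R5 ← R5 + 132/5·R2.
R3 ← R3 / (307/30).
R1 ← R1 − 121/60·R3.
R2 ← R2 − 19/12·R3.
R4 ← R4 + 151/12·R3.
R5 ← R5 − 109/5·R3.
R4 ← R4 / (-14916/307).
R1 ← R1 − 775/307·R4.
R2 ← R2 − 781/307·R4.
R3 ← R3 + 671/307·R4.
R5 ← R5 − 4067/307·R4.
R5 ← R5 / (-1768157/29832).
R1 ← R1 + 89893/29832·R5.
R2 ← R2 + 4757/2712·R5.
R3 ← R3 − 2731/2712·R5.
R4 ← R4 + 37739/29832·R5.
Reading off the reduced rows gives a = 8/5, b = -2/5, c = -4/3, d = -1, e = 0.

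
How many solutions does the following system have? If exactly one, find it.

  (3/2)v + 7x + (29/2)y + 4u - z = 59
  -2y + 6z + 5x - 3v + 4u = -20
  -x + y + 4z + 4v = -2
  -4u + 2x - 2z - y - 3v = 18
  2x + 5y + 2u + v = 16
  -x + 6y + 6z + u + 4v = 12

no solution

Row-reduce:
R1 ← R1 / (7).
R2 ← R2 − 5·R1.
R3 ← R3 + 1·R1.
R4 ← R4 − 2·R1.
R5 ← R5 − 2·R1.
R6 ← R6 + 1·R1.
R2 ← R2 / (-173/14).
R1 ← R1 − 29/14·R2.
R3 ← R3 − 43/14·R2.
R4 ← R4 + 36/7·R2.
R5 ← R5 − 6/7·R2.
R6 ← R6 − 113/14·R2.
R3 ← R3 / (956/173).
R1 ← R1 − 170/173·R3.
R2 ← R2 + 94/173·R3.
R4 ← R4 + 780/173·R3.
R5 ← R5 − 130/173·R3.
R6 ← R6 − 1772/173·R3.
R4 ← R4 / (-1176/239).
R1 ← R1 − 146/239·R4.
R2 ← R2 + 2/239·R4.
R3 ← R3 − 37/239·R4.
R5 ← R5 − 196/239·R4.
R6 ← R6 − 175/239·R4.
Swap R5 and R6.
R5 ← R5 / (-17/4).
R1 ← R1 + 13/14·R5.
R2 ← R2 − 9/14·R5.
R3 ← R3 − 17/28·R5.
R4 ← R4 + 5/28·R5.
Row 6 reduces to 0 = -2/3, a contradiction. The system is inconsistent.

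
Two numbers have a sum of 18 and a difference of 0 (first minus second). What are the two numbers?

first number: 9, second number: 9

Let x = first number, y = second number.
  x + y = 18
  x - y = 0
Row-reduce the augmented matrix:
R2 ← R2 − 1·R1.
R2 ← R2 / (-2).
R1 ← R1 − 1·R2.
Reading off the reduced rows gives x = 9, y = 9.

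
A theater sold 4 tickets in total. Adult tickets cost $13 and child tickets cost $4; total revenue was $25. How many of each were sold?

adult tickets: 1, child tickets: 3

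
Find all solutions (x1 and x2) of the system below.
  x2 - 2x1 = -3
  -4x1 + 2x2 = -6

Row-reduce:
R1 ← R1 / (-2).
R2 ← R2 + 4·R1.
Rank is 1 with 2 unknowns, leaving x2 free.

infinitely many solutions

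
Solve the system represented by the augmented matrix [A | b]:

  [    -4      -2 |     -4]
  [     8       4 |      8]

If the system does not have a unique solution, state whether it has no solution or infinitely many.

infinitely many solutions

Row-reduce:
R1 ← R1 / (-4).
R2 ← R2 − 8·R1.
Rank is 1 with 2 unknowns, leaving x_2 free.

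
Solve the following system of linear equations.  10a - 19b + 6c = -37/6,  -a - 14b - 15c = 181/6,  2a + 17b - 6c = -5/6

a = -2/3, b = -1/2, c = -3/2

Row-reduce the augmented matrix:
R1 ← R1 / (10).
R2 ← R2 + 1·R1.
R3 ← R3 − 2·R1.
R2 ← R2 / (-159/10).
R1 ← R1 + 19/10·R2.
R3 ← R3 − 104/5·R2.
R3 ← R3 / (-1380/53).
R1 ← R1 − 123/53·R3.
R2 ← R2 − 48/53·R3.
Reading off the reduced rows gives a = -2/3, b = -1/2, c = -3/2.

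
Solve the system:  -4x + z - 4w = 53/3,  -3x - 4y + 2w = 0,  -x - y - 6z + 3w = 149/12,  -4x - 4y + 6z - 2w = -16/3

Row-reduce the augmented matrix:
R1 ← R1 / (-4).
R2 ← R2 + 3·R1.
R3 ← R3 + 1·R1.
R4 ← R4 + 4·R1.
R2 ← R2 / (-4).
R3 ← R3 + 1·R2.
R4 ← R4 + 4·R2.
R3 ← R3 / (-97/16).
R1 ← R1 + 1/4·R3.
R2 ← R2 − 3/16·R3.
R4 ← R4 − 23/4·R3.
R4 ← R4 / (-38/97).
R1 ← R1 − 86/97·R4.
R2 ← R2 + 113/97·R4.
R3 ← R3 + 44/97·R4.
Reading off the reduced rows gives x = -8/3, y = 3/4, z = -3, w = -5/2.

x = -8/3, y = 3/4, z = -3, w = -5/2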